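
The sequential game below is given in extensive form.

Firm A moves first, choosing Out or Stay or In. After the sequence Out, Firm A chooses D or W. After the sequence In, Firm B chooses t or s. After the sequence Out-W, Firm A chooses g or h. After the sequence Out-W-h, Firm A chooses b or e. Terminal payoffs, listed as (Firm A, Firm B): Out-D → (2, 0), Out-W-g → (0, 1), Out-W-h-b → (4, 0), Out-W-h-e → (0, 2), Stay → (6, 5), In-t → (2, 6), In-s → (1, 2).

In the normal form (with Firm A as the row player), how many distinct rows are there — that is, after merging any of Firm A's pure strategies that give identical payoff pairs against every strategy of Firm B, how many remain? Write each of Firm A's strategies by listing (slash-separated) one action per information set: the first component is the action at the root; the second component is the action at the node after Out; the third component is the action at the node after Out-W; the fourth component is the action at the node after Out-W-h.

6

Firm A has 24 pure strategies: Out/D/g/b, Out/D/g/e, Out/D/h/b, Out/D/h/e, Out/W/g/b, Out/W/g/e, Out/W/h/b, Out/W/h/e, Stay/D/g/b, Stay/D/g/e, Stay/D/h/b, Stay/D/h/e, Stay/W/g/b, Stay/W/g/e, Stay/W/h/b, Stay/W/h/e, In/D/g/b, In/D/g/e, In/D/h/b, In/D/h/e, In/W/g/b, In/W/g/e, In/W/h/b, In/W/h/e. Columns: t, s.
{Out/D/g/b, Out/D/g/e, Out/D/h/b, Out/D/h/e} → row (2,0) (2,0)
{Out/W/g/b, Out/W/g/e} → row (0,1) (0,1)
{Out/W/h/b} → row (4,0) (4,0)
{Out/W/h/e} → row (0,2) (0,2)
{Stay/D/g/b, Stay/D/g/e, Stay/D/h/b, Stay/D/h/e, Stay/W/g/b, Stay/W/g/e, Stay/W/h/b, Stay/W/h/e} → row (6,5) (6,5)
{In/D/g/b, In/D/g/e, In/D/h/b, In/D/h/e, In/W/g/b, In/W/g/e, In/W/h/b, In/W/h/e} → row (2,6) (1,2)
That's 6 distinct rows out of 24 strategies.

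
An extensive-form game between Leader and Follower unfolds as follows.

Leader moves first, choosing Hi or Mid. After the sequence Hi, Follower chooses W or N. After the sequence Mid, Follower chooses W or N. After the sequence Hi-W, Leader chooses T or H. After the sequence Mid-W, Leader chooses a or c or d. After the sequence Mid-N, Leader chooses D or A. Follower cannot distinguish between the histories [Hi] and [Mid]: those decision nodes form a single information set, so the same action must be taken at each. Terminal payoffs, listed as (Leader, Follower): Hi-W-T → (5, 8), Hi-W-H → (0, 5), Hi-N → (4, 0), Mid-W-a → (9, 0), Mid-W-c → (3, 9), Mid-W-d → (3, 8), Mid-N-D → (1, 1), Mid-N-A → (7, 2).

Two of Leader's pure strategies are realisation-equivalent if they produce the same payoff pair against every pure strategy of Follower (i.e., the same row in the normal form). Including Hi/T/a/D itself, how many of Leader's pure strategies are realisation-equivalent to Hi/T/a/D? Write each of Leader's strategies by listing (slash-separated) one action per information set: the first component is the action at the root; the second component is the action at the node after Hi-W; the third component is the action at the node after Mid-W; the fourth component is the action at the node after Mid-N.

6

Row for Hi/T/a/D (columns W, N): (5,8) (4,0).
Under Hi/T/a/D, Leader's choice at the node after Mid-W and at the node after Mid-N can never be reached regardless of what Follower does, so varying those choices leaves every outcome unchanged.
Holding the reachable choices fixed and varying the unreachable ones freely already gives 3 × 2 = 6 equivalent strategies.
No other strategy reproduces this row, so those 6 are the full class: Hi/T/a/D, Hi/T/a/A, Hi/T/c/D, Hi/T/c/A, Hi/T/d/D, Hi/T/d/A.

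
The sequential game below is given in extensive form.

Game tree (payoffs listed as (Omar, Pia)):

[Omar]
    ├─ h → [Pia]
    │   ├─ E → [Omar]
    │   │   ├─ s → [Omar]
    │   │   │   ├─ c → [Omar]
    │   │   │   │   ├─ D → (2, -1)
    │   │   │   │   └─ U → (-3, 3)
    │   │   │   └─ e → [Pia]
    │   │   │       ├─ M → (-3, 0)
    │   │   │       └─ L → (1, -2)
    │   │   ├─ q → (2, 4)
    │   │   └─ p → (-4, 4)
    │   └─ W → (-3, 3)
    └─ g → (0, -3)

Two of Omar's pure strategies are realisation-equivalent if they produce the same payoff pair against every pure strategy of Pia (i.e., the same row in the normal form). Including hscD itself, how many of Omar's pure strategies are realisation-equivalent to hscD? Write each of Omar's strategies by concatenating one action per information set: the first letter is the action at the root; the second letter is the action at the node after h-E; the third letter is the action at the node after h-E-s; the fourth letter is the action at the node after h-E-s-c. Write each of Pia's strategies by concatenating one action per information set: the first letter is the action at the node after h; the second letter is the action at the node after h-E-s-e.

Row for hscD (columns EM, EL, WM, WL): (2,-1) (2,-1) (-3,3) (-3,3).
Every one of Omar's information sets is on the play path for some reply by Pia when Omar follows hscD.
Changing the action at any of them therefore changes at least one column, so only hscD itself gives this row.

1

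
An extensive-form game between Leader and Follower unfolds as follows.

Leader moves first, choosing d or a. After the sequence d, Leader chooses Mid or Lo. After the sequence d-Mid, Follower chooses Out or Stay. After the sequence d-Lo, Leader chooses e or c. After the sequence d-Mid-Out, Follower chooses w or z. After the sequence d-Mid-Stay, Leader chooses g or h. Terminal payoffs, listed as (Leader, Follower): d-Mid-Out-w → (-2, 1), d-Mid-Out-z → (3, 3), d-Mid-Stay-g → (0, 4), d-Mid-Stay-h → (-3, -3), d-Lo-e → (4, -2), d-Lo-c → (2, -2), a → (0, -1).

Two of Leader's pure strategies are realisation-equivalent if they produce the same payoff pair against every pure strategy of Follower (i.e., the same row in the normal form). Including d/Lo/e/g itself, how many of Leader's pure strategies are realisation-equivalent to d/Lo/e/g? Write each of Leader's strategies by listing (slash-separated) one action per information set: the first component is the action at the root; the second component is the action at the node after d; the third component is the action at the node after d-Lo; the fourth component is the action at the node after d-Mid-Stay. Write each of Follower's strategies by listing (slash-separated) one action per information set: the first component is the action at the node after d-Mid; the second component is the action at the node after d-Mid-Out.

2

Row for d/Lo/e/g (columns Out/w, Out/z, Stay/w, Stay/z): (4,-2) (4,-2) (4,-2) (4,-2).
Under d/Lo/e/g, Leader's choice at the node after d-Mid-Stay can never be reached regardless of what Follower does, so varying those choices leaves every outcome unchanged.
Holding the reachable choices fixed and varying the unreachable one freely already gives 2 equivalent strategies.
No other strategy reproduces this row, so those 2 are the full class: d/Lo/e/g, d/Lo/e/h.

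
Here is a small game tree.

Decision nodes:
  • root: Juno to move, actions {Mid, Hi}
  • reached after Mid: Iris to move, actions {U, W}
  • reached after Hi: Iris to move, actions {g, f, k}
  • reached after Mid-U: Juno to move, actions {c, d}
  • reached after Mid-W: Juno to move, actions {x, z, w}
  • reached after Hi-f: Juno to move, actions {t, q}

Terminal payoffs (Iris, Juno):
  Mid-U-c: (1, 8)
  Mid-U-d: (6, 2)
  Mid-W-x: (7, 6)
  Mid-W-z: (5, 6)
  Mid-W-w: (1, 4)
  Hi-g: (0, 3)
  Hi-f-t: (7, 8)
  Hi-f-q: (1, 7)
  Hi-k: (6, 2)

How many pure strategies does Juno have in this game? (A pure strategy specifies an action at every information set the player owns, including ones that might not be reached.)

24

Juno owns the root with actions {Mid, Hi} — two choices.
Juno owns the node after Mid-U with actions {c, d} — two choices.
Juno owns the node after Mid-W with actions {x, z, w} — three choices.
Juno owns the node after Hi-f with actions {t, q} — two choices.
A pure strategy fixes one action at each information set independently, so the count is the product 2 × 2 × 3 × 2 = 24.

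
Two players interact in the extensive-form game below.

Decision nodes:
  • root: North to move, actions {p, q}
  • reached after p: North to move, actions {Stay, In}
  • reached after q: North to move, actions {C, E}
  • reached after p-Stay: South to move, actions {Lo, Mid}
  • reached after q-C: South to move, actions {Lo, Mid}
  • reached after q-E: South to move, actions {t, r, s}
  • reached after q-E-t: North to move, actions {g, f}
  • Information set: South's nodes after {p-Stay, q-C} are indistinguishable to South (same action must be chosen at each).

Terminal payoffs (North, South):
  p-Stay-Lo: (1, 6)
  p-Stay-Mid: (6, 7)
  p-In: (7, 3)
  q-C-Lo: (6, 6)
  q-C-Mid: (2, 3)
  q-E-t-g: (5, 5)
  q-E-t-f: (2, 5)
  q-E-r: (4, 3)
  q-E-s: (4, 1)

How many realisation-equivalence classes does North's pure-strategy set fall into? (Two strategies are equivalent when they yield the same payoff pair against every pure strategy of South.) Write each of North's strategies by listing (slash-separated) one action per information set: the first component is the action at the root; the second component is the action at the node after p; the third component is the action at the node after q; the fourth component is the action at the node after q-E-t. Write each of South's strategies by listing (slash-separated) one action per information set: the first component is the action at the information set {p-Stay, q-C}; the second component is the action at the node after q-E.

North has 16 pure strategies: p/Stay/C/g, p/Stay/C/f, p/Stay/E/g, p/Stay/E/f, p/In/C/g, p/In/C/f, p/In/E/g, p/In/E/f, q/Stay/C/g, q/Stay/C/f, q/Stay/E/g, q/Stay/E/f, q/In/C/g, q/In/C/f, q/In/E/g, q/In/E/f. Columns: Lo/t, Lo/r, Lo/s, Mid/t, Mid/r, Mid/s.
{p/Stay/C/g, p/Stay/C/f, p/Stay/E/g, p/Stay/E/f} → row (1,6) (1,6) (1,6) (6,7) (6,7) (6,7)
{p/In/C/g, p/In/C/f, p/In/E/g, p/In/E/f} → row (7,3) (7,3) (7,3) (7,3) (7,3) (7,3)
{q/Stay/C/g, q/Stay/C/f, q/In/C/g, q/In/C/f} → row (6,6) (6,6) (6,6) (2,3) (2,3) (2,3)
{q/Stay/E/g, q/In/E/g} → row (5,5) (4,3) (4,1) (5,5) (4,3) (4,1)
{q/Stay/E/f, q/In/E/f} → row (2,5) (4,3) (4,1) (2,5) (4,3) (4,1)
That's 5 distinct rows out of 16 strategies.

5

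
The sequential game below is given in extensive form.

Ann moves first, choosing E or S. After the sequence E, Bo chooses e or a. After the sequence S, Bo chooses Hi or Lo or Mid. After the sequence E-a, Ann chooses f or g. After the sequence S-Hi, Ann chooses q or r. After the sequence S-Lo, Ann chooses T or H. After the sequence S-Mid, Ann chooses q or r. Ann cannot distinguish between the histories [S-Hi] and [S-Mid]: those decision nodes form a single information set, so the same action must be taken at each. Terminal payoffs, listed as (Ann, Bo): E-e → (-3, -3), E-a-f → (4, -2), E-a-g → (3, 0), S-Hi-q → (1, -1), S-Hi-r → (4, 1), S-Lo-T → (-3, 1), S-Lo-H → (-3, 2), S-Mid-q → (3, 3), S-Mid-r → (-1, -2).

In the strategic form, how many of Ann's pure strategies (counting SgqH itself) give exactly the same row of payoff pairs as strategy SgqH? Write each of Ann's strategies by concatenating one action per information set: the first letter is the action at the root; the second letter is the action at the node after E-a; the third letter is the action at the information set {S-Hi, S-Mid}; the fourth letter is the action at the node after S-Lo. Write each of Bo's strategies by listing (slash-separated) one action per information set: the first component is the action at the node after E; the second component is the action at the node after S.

Row for SgqH (columns e/Hi, e/Lo, e/Mid, a/Hi, a/Lo, a/Mid): (1,-1) (-3,2) (3,3) (1,-1) (-3,2) (3,3).
Under SgqH, Ann's choice at the node after E-a can never be reached regardless of what Bo does, so varying those choices leaves every outcome unchanged.
Holding the reachable choices fixed and varying the unreachable one freely already gives 2 equivalent strategies.
No other strategy reproduces this row, so those 2 are the full class: SfqH, SgqH.

2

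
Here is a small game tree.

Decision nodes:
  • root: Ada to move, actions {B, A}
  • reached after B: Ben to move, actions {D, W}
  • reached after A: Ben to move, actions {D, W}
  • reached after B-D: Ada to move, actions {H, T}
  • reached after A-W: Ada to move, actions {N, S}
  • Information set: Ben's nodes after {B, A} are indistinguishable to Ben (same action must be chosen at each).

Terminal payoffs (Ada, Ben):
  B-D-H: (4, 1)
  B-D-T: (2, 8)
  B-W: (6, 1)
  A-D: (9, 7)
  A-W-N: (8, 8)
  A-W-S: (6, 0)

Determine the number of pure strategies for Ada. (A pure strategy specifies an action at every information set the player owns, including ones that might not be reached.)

8

Ada owns the root with actions {B, A} — two choices.
Ada owns the node after B-D with actions {H, T} — two choices.
Ada owns the node after A-W with actions {N, S} — two choices.
A pure strategy fixes one action at each information set independently, so the count is the product 2 × 2 × 2 = 8.
(For reference, Ben has 2 pure strategies, giving a 8×2 normal-form matrix.)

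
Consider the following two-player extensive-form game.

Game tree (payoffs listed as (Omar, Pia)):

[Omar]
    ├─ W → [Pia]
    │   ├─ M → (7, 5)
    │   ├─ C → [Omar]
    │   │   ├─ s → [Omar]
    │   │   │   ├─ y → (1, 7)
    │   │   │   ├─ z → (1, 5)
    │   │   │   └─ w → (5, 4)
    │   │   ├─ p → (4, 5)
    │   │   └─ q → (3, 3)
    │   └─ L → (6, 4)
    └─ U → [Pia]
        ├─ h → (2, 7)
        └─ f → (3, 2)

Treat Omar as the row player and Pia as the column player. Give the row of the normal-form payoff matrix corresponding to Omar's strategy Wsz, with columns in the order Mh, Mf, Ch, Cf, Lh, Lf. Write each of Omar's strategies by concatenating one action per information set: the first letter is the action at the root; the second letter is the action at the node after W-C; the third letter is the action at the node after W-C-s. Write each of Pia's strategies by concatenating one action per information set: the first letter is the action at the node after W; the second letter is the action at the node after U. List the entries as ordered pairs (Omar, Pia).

(7,5) (7,5) (1,5) (1,5) (6,4) (6,4)

vs Mh: Omar plays W → Pia plays M at [W] → (7, 5)
vs Mf: Omar plays W → Pia plays M at [W] → (7, 5)
vs Ch: Omar plays W → Pia plays C at [W] → Omar plays s at [W-C] → Omar plays z at [W-C-s] → (1, 5)
vs Cf: Omar plays W → Pia plays C at [W] → Omar plays s at [W-C] → Omar plays z at [W-C-s] → (1, 5)
vs Lh: Omar plays W → Pia plays L at [W] → (6, 4)
vs Lf: Omar plays W → Pia plays L at [W] → (6, 4)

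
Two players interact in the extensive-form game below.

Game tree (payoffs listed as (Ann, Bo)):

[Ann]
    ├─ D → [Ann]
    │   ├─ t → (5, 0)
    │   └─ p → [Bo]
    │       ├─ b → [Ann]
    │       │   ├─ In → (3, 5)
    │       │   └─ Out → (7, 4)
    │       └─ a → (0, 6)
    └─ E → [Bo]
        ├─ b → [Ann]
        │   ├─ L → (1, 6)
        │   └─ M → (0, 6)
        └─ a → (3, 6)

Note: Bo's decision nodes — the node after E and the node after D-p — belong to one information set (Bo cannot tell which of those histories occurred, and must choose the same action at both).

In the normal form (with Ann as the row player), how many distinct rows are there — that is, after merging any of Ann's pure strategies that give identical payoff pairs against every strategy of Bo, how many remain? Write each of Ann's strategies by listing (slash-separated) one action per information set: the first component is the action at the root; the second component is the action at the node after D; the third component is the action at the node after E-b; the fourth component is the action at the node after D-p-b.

5

Ann has 16 pure strategies: D/t/L/In, D/t/L/Out, D/t/M/In, D/t/M/Out, D/p/L/In, D/p/L/Out, D/p/M/In, D/p/M/Out, E/t/L/In, E/t/L/Out, E/t/M/In, E/t/M/Out, E/p/L/In, E/p/L/Out, E/p/M/In, E/p/M/Out. Columns: b, a.
{D/t/L/In, D/t/L/Out, D/t/M/In, D/t/M/Out} → row (5,0) (5,0)
{D/p/L/In, D/p/M/In} → row (3,5) (0,6)
{D/p/L/Out, D/p/M/Out} → row (7,4) (0,6)
{E/t/L/In, E/t/L/Out, E/p/L/In, E/p/L/Out} → row (1,6) (3,6)
{E/t/M/In, E/t/M/Out, E/p/M/In, E/p/M/Out} → row (0,6) (3,6)
That's 5 distinct rows out of 16 strategies.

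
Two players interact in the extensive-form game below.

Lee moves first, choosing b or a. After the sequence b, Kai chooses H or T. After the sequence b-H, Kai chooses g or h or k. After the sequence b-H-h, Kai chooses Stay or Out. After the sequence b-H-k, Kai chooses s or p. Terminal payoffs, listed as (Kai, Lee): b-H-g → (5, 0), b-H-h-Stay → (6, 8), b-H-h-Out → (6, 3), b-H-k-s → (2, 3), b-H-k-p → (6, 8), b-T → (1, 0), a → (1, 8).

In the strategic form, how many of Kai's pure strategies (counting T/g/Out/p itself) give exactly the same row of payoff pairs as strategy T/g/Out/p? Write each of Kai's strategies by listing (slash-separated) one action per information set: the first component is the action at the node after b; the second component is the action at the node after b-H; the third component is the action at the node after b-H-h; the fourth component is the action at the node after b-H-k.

Row for T/g/Out/p (columns b, a): (1,0) (1,8).
Under T/g/Out/p, Kai's choice at the node after b-H and at the node after b-H-h and at the node after b-H-k can never be reached regardless of what Lee does, so varying those choices leaves every outcome unchanged.
Holding the reachable choices fixed and varying the unreachable ones freely already gives 3 × 2 × 2 = 12 equivalent strategies.
No other strategy reproduces this row, so those 12 are the full class: T/g/Stay/s, T/g/Stay/p, T/g/Out/s, T/g/Out/p, T/h/Stay/s, T/h/Stay/p, T/h/Out/s, T/h/Out/p, T/k/Stay/s, T/k/Stay/p, T/k/Out/s, T/k/Out/p.

12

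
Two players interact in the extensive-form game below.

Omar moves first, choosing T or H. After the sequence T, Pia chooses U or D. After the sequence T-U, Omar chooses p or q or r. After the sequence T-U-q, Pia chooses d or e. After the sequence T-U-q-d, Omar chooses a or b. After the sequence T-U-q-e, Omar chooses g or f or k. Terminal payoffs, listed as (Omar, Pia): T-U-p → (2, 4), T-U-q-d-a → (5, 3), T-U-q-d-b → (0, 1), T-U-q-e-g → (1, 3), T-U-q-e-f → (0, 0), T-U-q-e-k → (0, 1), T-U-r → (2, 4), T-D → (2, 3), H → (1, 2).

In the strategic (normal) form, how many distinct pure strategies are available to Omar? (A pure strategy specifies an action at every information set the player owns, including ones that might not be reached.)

Omar owns the root with actions {T, H} — two choices.
Omar owns the node after T-U with actions {p, q, r} — three choices.
Omar owns the node after T-U-q-d with actions {a, b} — two choices.
Omar owns the node after T-U-q-e with actions {g, f, k} — three choices.
A pure strategy fixes one action at each information set independently, so the count is the product 2 × 3 × 2 × 3 = 36.

36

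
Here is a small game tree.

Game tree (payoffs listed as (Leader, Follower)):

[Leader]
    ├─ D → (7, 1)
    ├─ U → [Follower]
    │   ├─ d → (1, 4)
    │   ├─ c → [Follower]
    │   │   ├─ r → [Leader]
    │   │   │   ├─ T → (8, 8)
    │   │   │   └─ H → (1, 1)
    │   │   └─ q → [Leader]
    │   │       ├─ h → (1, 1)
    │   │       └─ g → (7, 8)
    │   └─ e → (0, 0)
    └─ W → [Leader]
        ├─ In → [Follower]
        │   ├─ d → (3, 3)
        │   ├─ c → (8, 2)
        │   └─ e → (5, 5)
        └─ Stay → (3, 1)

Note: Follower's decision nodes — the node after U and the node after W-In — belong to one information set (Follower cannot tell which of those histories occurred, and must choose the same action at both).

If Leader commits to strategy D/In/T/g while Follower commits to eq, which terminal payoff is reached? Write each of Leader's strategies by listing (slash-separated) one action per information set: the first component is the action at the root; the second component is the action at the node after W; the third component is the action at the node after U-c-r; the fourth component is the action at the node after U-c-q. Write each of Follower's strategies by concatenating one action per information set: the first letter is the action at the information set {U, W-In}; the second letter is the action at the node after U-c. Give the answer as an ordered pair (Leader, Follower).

Trace the play path from the root:
  Leader plays D
→ terminal payoff (7, 1).
(Leader's choice at the node after W is never reached on this path, so it doesn't affect the outcome.)

(7, 1)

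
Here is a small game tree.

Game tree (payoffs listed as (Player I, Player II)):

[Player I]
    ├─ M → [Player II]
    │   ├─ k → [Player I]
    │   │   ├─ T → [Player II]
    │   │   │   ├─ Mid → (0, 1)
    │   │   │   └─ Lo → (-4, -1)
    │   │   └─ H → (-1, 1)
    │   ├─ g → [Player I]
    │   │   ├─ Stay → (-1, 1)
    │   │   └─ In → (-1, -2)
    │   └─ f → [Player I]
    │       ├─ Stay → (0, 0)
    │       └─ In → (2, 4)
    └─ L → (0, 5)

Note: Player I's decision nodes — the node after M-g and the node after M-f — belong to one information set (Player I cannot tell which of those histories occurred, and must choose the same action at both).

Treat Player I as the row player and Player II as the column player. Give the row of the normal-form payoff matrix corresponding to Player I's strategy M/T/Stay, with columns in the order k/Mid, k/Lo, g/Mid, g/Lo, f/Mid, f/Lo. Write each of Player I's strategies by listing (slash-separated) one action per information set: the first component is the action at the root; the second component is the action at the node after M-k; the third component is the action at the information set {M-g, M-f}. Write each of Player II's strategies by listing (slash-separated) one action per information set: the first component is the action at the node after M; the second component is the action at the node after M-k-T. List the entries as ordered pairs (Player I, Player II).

(0,1) (-4,-1) (-1,1) (-1,1) (0,0) (0,0)

vs k/Mid: Player I plays M → Player II plays k at [M] → Player I plays T at [M-k] → Player II plays Mid at [M-k-T] → (0, 1)
vs k/Lo: Player I plays M → Player II plays k at [M] → Player I plays T at [M-k] → Player II plays Lo at [M-k-T] → (-4, -1)
vs g/Mid: Player I plays M → Player II plays g at [M] → Player I plays Stay at [M-g] → (-1, 1)
vs g/Lo: Player I plays M → Player II plays g at [M] → Player I plays Stay at [M-g] → (-1, 1)
vs f/Mid: Player I plays M → Player II plays f at [M] → Player I plays Stay at [M-f] → (0, 0)
vs f/Lo: Player I plays M → Player II plays f at [M] → Player I plays Stay at [M-f] → (0, 0)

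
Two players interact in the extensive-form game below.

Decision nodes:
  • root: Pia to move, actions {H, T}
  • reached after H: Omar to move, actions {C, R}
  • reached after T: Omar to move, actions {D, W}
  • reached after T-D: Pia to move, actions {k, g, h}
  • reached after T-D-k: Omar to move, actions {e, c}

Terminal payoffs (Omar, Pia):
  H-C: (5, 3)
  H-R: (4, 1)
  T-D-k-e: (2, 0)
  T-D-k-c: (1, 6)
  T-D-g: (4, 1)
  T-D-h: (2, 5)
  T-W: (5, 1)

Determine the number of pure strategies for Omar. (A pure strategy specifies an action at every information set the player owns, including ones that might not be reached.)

Omar owns the node after H with actions {C, R} — two choices.
Omar owns the node after T with actions {D, W} — two choices.
Omar owns the node after T-D-k with actions {e, c} — two choices.
A pure strategy fixes one action at each information set independently, so the count is the product 2 × 2 × 2 = 8.
(For reference, Pia has 6 pure strategies, giving a 8×6 normal-form matrix.)

8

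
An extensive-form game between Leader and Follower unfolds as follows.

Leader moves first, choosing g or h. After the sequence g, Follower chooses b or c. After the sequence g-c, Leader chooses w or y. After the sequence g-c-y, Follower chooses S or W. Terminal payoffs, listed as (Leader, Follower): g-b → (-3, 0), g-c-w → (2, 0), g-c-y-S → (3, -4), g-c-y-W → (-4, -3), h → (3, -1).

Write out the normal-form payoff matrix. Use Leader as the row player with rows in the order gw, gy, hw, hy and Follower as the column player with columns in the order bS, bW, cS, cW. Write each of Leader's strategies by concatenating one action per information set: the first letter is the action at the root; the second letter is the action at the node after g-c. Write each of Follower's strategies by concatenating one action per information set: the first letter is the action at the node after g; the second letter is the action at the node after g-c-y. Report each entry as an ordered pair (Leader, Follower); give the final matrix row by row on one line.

           bS       bW       cS       cW
  gw   (-3,0)   (-3,0)    (2,0)    (2,0)
  gy   (-3,0)   (-3,0)   (3,-4)  (-4,-3)
  hw   (3,-1)   (3,-1)   (3,-1)   (3,-1)
  hy   (3,-1)   (3,-1)   (3,-1)   (3,-1)

gw: (-3,0) (-3,0) (2,0) (2,0) | gy: (-3,0) (-3,0) (3,-4) (-4,-3) | hw: (3,-1) (3,-1) (3,-1) (3,-1) | hy: (3,-1) (3,-1) (3,-1) (3,-1)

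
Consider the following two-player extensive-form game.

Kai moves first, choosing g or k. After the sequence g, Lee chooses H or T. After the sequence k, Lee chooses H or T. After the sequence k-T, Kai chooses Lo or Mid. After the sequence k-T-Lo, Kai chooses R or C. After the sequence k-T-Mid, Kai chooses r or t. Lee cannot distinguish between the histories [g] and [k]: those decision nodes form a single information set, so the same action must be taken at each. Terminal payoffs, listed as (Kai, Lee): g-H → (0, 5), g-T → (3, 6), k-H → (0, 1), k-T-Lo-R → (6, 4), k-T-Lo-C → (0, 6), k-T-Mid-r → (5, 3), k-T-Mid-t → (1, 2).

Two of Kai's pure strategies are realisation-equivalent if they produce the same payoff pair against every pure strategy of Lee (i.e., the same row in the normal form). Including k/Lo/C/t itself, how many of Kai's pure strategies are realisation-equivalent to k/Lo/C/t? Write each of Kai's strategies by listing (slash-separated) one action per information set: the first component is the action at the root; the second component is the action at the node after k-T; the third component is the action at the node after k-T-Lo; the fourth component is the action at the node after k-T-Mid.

Row for k/Lo/C/t (columns H, T): (0,1) (0,6).
Under k/Lo/C/t, Kai's choice at the node after k-T-Mid can never be reached regardless of what Lee does, so varying those choices leaves every outcome unchanged.
Holding the reachable choices fixed and varying the unreachable one freely already gives 2 equivalent strategies.
No other strategy reproduces this row, so those 2 are the full class: k/Lo/C/r, k/Lo/C/t.

2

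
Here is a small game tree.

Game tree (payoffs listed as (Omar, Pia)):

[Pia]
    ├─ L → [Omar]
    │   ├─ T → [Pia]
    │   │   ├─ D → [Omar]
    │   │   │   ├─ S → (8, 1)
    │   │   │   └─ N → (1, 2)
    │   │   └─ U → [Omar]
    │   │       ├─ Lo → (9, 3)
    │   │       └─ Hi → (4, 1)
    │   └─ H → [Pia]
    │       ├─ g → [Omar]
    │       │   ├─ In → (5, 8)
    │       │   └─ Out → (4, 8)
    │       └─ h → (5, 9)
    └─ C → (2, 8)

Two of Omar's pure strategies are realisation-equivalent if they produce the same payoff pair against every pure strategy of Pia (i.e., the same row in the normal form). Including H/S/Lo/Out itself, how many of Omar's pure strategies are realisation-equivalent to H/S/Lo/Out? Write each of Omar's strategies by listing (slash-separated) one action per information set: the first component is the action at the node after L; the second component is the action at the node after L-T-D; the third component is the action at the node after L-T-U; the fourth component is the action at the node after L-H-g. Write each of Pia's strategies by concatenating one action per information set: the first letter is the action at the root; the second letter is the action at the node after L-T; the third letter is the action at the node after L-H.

4

Row for H/S/Lo/Out (columns LDg, LDh, LUg, LUh, CDg, CDh, CUg, CUh): (4,8) (5,9) (4,8) (5,9) (2,8) (2,8) (2,8) (2,8).
Under H/S/Lo/Out, Omar's choice at the node after L-T-D and at the node after L-T-U can never be reached regardless of what Pia does, so varying those choices leaves every outcome unchanged.
Holding the reachable choices fixed and varying the unreachable ones freely already gives 2 × 2 = 4 equivalent strategies.
No other strategy reproduces this row, so those 4 are the full class: H/S/Lo/Out, H/S/Hi/Out, H/N/Lo/Out, H/N/Hi/Out.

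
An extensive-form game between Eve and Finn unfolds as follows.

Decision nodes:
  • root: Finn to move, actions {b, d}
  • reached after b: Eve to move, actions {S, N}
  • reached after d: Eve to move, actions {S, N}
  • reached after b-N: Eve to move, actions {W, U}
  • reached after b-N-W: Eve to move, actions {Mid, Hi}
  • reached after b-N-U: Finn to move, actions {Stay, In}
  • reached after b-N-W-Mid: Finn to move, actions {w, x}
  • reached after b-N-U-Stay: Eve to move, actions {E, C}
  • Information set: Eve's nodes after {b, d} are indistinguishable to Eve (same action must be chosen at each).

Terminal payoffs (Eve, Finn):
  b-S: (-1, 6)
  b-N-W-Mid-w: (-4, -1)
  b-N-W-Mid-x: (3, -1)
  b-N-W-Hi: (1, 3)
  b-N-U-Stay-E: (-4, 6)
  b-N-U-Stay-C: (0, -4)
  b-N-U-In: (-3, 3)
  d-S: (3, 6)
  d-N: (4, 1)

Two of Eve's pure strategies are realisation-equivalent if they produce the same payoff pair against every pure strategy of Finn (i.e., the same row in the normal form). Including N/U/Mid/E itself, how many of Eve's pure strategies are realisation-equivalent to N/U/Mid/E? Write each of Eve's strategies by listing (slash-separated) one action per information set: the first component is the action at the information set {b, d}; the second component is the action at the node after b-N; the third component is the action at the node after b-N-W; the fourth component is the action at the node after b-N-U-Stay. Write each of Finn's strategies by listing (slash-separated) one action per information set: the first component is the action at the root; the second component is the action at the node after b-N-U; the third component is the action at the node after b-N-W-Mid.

2

Row for N/U/Mid/E (columns b/Stay/w, b/Stay/x, b/In/w, b/In/x, d/Stay/w, d/Stay/x, d/In/w, d/In/x): (-4,6) (-4,6) (-3,3) (-3,3) (4,1) (4,1) (4,1) (4,1).
Under N/U/Mid/E, Eve's choice at the node after b-N-W can never be reached regardless of what Finn does, so varying those choices leaves every outcome unchanged.
Holding the reachable choices fixed and varying the unreachable one freely already gives 2 equivalent strategies.
No other strategy reproduces this row, so those 2 are the full class: N/U/Mid/E, N/U/Hi/E.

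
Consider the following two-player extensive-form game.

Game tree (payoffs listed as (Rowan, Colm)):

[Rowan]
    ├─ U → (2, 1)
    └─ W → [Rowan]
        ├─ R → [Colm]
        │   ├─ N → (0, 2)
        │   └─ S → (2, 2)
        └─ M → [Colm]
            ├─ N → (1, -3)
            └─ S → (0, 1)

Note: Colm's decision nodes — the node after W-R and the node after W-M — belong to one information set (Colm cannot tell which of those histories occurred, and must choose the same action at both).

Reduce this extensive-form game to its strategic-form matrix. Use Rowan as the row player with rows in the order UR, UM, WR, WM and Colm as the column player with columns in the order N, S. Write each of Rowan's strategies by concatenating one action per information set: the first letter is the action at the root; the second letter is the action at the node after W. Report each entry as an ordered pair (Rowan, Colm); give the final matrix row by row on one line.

UR: (2,1) (2,1) | UM: (2,1) (2,1) | WR: (0,2) (2,2) | WM: (1,-3) (0,1)

            N        S
  UR    (2,1)    (2,1)
  UM    (2,1)    (2,1)
  WR    (0,2)    (2,2)
  WM   (1,-3)    (0,1)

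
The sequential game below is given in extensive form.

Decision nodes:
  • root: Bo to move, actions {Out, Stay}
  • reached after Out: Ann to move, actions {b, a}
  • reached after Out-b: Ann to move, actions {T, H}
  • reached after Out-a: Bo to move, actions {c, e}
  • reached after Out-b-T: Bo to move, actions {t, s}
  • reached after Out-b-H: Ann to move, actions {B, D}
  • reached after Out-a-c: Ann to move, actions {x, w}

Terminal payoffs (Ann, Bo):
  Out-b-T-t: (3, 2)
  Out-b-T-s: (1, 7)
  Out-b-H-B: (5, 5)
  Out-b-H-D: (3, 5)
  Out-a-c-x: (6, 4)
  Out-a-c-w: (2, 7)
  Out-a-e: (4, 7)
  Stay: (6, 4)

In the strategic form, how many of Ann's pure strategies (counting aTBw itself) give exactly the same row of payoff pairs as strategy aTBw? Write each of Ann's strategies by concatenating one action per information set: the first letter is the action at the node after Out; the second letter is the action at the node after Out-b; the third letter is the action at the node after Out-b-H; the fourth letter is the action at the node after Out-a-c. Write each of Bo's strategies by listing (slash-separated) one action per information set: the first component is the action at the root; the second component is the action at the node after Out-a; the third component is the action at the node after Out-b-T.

4

Row for aTBw (columns Out/c/t, Out/c/s, Out/e/t, Out/e/s, Stay/c/t, Stay/c/s, Stay/e/t, Stay/e/s): (2,7) (2,7) (4,7) (4,7) (6,4) (6,4) (6,4) (6,4).
Under aTBw, Ann's choice at the node after Out-b and at the node after Out-b-H can never be reached regardless of what Bo does, so varying those choices leaves every outcome unchanged.
Holding the reachable choices fixed and varying the unreachable ones freely already gives 2 × 2 = 4 equivalent strategies.
No other strategy reproduces this row, so those 4 are the full class: aTBw, aTDw, aHBw, aHDw.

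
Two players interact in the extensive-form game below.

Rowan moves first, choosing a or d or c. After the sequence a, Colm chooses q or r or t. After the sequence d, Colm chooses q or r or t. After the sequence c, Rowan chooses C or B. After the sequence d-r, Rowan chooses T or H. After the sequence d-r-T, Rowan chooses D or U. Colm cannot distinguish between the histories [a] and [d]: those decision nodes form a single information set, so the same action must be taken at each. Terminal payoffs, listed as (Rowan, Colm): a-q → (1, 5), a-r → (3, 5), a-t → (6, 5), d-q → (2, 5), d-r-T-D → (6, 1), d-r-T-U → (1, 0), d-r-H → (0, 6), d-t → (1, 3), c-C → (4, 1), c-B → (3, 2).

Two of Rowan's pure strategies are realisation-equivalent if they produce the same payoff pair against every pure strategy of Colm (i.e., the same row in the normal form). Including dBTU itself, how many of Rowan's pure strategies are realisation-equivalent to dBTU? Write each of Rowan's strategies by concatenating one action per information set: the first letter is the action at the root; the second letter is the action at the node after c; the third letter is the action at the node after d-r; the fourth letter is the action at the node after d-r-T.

Row for dBTU (columns q, r, t): (2,5) (1,0) (1,3).
Under dBTU, Rowan's choice at the node after c can never be reached regardless of what Colm does, so varying those choices leaves every outcome unchanged.
Holding the reachable choices fixed and varying the unreachable one freely already gives 2 equivalent strategies.
No other strategy reproduces this row, so those 2 are the full class: dCTU, dBTU.

2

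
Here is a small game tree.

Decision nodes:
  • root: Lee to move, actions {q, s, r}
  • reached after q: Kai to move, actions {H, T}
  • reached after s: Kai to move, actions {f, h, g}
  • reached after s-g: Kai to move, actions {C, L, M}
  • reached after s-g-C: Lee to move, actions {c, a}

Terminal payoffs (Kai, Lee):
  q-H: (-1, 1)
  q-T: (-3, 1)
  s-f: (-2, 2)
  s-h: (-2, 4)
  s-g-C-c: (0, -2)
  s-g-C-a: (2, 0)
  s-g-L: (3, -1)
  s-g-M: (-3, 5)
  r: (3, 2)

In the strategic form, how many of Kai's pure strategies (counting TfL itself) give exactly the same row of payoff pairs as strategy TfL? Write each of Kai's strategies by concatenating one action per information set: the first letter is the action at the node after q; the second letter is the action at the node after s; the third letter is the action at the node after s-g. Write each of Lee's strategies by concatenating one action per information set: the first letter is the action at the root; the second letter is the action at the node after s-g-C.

Row for TfL (columns qc, qa, sc, sa, rc, ra): (-3,1) (-3,1) (-2,2) (-2,2) (3,2) (3,2).
Under TfL, Kai's choice at the node after s-g can never be reached regardless of what Lee does, so varying those choices leaves every outcome unchanged.
Holding the reachable choices fixed and varying the unreachable one freely already gives 3 equivalent strategies.
No other strategy reproduces this row, so those 3 are the full class: TfC, TfL, TfM.

3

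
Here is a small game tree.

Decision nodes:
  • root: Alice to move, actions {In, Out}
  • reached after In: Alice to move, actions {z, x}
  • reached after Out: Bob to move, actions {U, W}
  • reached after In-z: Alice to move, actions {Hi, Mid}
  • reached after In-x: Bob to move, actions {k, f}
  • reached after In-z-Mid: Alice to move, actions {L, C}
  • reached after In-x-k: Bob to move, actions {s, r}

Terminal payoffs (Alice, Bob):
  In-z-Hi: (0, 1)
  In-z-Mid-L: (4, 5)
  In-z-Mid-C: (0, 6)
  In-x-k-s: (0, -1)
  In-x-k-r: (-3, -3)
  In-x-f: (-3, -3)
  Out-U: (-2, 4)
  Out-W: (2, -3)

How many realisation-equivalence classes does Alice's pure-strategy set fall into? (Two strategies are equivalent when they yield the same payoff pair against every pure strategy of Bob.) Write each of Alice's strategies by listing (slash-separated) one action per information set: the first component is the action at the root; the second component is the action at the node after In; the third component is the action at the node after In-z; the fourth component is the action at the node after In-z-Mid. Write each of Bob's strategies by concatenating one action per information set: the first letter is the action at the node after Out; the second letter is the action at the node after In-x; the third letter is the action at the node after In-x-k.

5

Alice has 16 pure strategies: In/z/Hi/L, In/z/Hi/C, In/z/Mid/L, In/z/Mid/C, In/x/Hi/L, In/x/Hi/C, In/x/Mid/L, In/x/Mid/C, Out/z/Hi/L, Out/z/Hi/C, Out/z/Mid/L, Out/z/Mid/C, Out/x/Hi/L, Out/x/Hi/C, Out/x/Mid/L, Out/x/Mid/C. Columns: Uks, Ukr, Ufs, Ufr, Wks, Wkr, Wfs, Wfr.
{In/z/Hi/L, In/z/Hi/C} → row (0,1) (0,1) (0,1) (0,1) (0,1) (0,1) (0,1) (0,1)
{In/z/Mid/L} → row (4,5) (4,5) (4,5) (4,5) (4,5) (4,5) (4,5) (4,5)
{In/z/Mid/C} → row (0,6) (0,6) (0,6) (0,6) (0,6) (0,6) (0,6) (0,6)
{In/x/Hi/L, In/x/Hi/C, In/x/Mid/L, In/x/Mid/C} → row (0,-1) (-3,-3) (-3,-3) (-3,-3) (0,-1) (-3,-3) (-3,-3) (-3,-3)
{Out/z/Hi/L, Out/z/Hi/C, Out/z/Mid/L, Out/z/Mid/C, Out/x/Hi/L, Out/x/Hi/C, Out/x/Mid/L, Out/x/Mid/C} → row (-2,4) (-2,4) (-2,4) (-2,4) (2,-3) (2,-3) (2,-3) (2,-3)
That's 5 distinct rows out of 16 strategies.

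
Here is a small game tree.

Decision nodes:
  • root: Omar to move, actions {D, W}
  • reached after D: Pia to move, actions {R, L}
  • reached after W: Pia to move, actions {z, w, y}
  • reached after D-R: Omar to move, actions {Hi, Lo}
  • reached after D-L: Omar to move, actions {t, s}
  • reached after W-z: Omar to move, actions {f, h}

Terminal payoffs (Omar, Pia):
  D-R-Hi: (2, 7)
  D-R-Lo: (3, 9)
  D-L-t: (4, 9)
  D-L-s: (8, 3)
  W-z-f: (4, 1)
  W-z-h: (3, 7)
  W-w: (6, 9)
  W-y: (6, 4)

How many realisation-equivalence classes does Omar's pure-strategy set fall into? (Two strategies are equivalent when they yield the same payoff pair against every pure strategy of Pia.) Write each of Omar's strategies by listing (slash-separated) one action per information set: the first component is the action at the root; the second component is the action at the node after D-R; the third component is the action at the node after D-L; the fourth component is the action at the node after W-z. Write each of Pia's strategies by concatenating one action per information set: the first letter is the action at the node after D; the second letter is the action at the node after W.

6

Omar has 16 pure strategies: D/Hi/t/f, D/Hi/t/h, D/Hi/s/f, D/Hi/s/h, D/Lo/t/f, D/Lo/t/h, D/Lo/s/f, D/Lo/s/h, W/Hi/t/f, W/Hi/t/h, W/Hi/s/f, W/Hi/s/h, W/Lo/t/f, W/Lo/t/h, W/Lo/s/f, W/Lo/s/h. Columns: Rz, Rw, Ry, Lz, Lw, Ly.
{D/Hi/t/f, D/Hi/t/h} → row (2,7) (2,7) (2,7) (4,9) (4,9) (4,9)
{D/Hi/s/f, D/Hi/s/h} → row (2,7) (2,7) (2,7) (8,3) (8,3) (8,3)
{D/Lo/t/f, D/Lo/t/h} → row (3,9) (3,9) (3,9) (4,9) (4,9) (4,9)
{D/Lo/s/f, D/Lo/s/h} → row (3,9) (3,9) (3,9) (8,3) (8,3) (8,3)
{W/Hi/t/f, W/Hi/s/f, W/Lo/t/f, W/Lo/s/f} → row (4,1) (6,9) (6,4) (4,1) (6,9) (6,4)
{W/Hi/t/h, W/Hi/s/h, W/Lo/t/h, W/Lo/s/h} → row (3,7) (6,9) (6,4) (3,7) (6,9) (6,4)
That's 6 distinct rows out of 16 strategies.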